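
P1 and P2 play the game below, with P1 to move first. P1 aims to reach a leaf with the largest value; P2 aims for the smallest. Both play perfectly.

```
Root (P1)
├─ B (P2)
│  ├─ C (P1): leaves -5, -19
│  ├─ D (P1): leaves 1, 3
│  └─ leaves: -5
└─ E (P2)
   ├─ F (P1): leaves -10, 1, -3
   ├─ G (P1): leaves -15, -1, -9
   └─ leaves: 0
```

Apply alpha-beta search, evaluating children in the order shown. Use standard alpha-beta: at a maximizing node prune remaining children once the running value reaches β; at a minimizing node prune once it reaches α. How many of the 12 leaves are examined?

C [α=-∞,β=+∞]: v=-5
D [α=-∞,β=-5]: v=1 after child 1 ≥ β → β-cutoff, skip 1
B [α=-∞,β=+∞]: v=-5
F [α=-5,β=+∞]: v=1
G [α=-5,β=1]: v=-1
E [α=-5,β=+∞]: v=-1
Root [α=-∞,β=+∞]: v=-1
Leaves evaluated: 11 of 12.

11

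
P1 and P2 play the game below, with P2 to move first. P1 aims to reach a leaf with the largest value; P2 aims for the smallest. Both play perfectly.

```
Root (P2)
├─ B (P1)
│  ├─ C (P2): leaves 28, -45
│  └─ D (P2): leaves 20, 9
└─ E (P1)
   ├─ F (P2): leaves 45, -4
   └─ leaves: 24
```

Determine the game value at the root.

9

C (P2): min(28, -45) = -45
D (P2): min(20, 9) = 9
B (P1): max(-45, 9) = 9
F (P2): min(45, -4) = -4
E (P1): max(-4, 24) = 24
Root (P2): min(9, 24) = 9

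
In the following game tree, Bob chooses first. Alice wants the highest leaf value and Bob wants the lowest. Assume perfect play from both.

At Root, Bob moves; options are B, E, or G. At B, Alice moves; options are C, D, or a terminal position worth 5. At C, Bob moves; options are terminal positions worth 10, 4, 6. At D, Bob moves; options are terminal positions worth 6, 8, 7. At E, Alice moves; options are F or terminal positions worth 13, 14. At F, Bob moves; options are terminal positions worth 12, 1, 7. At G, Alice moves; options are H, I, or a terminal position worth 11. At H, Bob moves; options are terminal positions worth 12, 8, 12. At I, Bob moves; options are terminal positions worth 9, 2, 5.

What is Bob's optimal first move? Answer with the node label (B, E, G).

C (Bob): min(10, 4, 6) = 4
D (Bob): min(6, 8, 7) = 6
B (Alice): max(4, 6, 5) = 6
F (Bob): min(12, 1, 7) = 1
E (Alice): max(1, 13, 14) = 14
H (Bob): min(12, 8, 12) = 8
I (Bob): min(9, 2, 5) = 2
G (Alice): max(8, 2, 11) = 11
Root (Bob): min(6, 14, 11) = 6
Bob picks the child with the lowest value: B (value 6).

B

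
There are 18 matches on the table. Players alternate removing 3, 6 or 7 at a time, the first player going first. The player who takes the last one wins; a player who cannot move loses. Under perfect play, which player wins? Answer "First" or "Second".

i:   0  1  2  3  4  5  6  7  8  9 10 11 12 13 14 15 16 17 18
     L  L  L  W  W  W  W  W  W  W  L  L  L  W  W  W  W  W  W
Position 18 is W, so the first player wins.

First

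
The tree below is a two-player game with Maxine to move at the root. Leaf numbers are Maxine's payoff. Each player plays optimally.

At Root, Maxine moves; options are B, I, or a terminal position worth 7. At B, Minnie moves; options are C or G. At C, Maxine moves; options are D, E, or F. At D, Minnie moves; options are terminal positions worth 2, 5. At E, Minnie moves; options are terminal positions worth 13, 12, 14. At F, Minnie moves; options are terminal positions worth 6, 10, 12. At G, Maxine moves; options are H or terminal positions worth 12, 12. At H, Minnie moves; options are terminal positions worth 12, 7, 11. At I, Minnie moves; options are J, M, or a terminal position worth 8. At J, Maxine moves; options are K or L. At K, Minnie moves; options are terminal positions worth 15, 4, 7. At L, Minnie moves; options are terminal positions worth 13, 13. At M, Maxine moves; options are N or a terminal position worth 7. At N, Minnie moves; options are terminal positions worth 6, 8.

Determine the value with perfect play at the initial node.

D (Minnie): min(2, 5) = 2
E (Minnie): min(13, 12, 14) = 12
F (Minnie): min(6, 10, 12) = 6
C (Maxine): max(2, 12, 6) = 12
H (Minnie): min(12, 7, 11) = 7
G (Maxine): max(7, 12, 12) = 12
B (Minnie): min(12, 12) = 12
K (Minnie): min(15, 4, 7) = 4
L (Minnie): min(13, 13) = 13
J (Maxine): max(4, 13) = 13
N (Minnie): min(6, 8) = 6
M (Maxine): max(6, 7) = 7
I (Minnie): min(13, 7, 8) = 7
Root (Maxine): max(12, 7, 7) = 12

12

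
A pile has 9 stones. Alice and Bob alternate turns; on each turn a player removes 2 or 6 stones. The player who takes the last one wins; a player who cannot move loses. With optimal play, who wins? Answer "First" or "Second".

Second

Positions where the player to move wins (W) vs loses (L):
i:   0  1  2  3  4  5  6  7  8  9
     L  L  W  W  L  L  W  W  L  L
Position 9 is L, so the second player wins.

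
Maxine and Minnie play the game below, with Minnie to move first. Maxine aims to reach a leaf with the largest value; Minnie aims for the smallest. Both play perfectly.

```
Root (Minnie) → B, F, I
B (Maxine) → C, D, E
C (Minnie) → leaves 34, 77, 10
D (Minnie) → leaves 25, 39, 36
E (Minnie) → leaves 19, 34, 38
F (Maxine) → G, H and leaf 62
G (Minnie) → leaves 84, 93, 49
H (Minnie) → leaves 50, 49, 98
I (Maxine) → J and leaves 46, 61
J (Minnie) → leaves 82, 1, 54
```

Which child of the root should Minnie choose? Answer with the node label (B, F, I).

B

C (Minnie): min(34, 77, 10) = 10
D (Minnie): min(25, 39, 36) = 25
E (Minnie): min(19, 34, 38) = 19
B (Maxine): max(10, 25, 19) = 25
G (Minnie): min(84, 93, 49) = 49
H (Minnie): min(50, 49, 98) = 49
F (Maxine): max(49, 49, 62) = 62
J (Minnie): min(82, 1, 54) = 1
I (Maxine): max(1, 46, 61) = 61
Root (Minnie): min(25, 62, 61) = 25
Minnie picks the child with the lowest value: B (value 25).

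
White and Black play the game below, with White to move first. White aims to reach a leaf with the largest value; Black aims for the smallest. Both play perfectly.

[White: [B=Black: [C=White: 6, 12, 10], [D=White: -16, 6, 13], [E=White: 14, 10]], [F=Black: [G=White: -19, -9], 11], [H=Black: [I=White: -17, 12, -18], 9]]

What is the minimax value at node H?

I: max(-17, 12, -18) = 12
H: min(12, 9) = 9

9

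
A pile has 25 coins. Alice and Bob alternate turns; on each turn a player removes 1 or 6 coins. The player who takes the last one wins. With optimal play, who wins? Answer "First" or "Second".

Second

Compute winning (W) and losing (L) positions by backward induction:
i:   0  1  2  3  4  5  6  7  8  9 10 11 12 13 14 15 16 17 18 19 20 21 22 23 24 25
     L  W  L  W  L  W  W  L  W  L  W  L  W  W  L  W  L  W  L  W  W  L  W  L  W  L
Position 25 is L, so the second player wins.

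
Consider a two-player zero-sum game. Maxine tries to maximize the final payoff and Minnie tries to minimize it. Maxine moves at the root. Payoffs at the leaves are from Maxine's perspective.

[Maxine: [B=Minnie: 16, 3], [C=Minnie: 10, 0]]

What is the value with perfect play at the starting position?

B (Minnie): min(16, 3) = 3
C (Minnie): min(10, 0) = 0
Root (Maxine): max(3, 0) = 3

3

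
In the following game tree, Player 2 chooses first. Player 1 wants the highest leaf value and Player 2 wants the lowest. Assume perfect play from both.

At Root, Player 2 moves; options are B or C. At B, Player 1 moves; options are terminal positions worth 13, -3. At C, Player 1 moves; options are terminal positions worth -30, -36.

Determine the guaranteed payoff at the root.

B (Player 1): max(13, -3) = 13
C (Player 1): max(-30, -36) = -30
Root (Player 2): min(13, -30) = -30

-30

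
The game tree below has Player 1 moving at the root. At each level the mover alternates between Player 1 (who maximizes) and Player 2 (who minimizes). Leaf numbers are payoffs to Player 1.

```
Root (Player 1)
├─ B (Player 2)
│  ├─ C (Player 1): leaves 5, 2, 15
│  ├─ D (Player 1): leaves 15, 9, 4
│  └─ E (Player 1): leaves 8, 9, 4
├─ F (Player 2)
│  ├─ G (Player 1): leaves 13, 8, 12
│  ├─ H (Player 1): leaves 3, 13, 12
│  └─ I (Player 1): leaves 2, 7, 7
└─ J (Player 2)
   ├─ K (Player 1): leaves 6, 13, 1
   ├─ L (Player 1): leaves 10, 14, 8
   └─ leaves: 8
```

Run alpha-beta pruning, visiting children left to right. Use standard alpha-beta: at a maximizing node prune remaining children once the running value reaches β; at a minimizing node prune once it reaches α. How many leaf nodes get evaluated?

C [α=-∞,β=+∞]: v=15
D [α=-∞,β=15]: v=15 after child 1 ≥ β → β-cutoff, skip 2
E [α=-∞,β=15]: v=9
B [α=-∞,β=+∞]: v=9
G [α=9,β=+∞]: v=13
H [α=9,β=13]: v=13 after child 2 ≥ β → β-cutoff, skip 1
I [α=9,β=13]: v=7
F [α=9,β=+∞]: v=7
K [α=9,β=+∞]: v=13
L [α=9,β=13]: v=14 after child 2 ≥ β → β-cutoff, skip 1
J [α=9,β=+∞]: v=8
Root [α=-∞,β=+∞]: v=9
Leaves evaluated: 21 of 25.

21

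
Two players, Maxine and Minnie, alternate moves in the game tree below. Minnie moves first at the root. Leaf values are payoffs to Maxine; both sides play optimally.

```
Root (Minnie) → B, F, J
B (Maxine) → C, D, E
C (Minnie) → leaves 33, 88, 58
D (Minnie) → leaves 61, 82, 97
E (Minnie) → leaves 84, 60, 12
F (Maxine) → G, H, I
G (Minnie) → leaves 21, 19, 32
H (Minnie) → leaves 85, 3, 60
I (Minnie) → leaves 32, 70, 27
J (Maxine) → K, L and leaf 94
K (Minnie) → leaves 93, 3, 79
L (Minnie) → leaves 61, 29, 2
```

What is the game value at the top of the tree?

C (Minnie): min(33, 88, 58) = 33
D (Minnie): min(61, 82, 97) = 61
E (Minnie): min(84, 60, 12) = 12
B (Maxine): max(33, 61, 12) = 61
G (Minnie): min(21, 19, 32) = 19
H (Minnie): min(85, 3, 60) = 3
I (Minnie): min(32, 70, 27) = 27
F (Maxine): max(19, 3, 27) = 27
K (Minnie): min(93, 3, 79) = 3
L (Minnie): min(61, 29, 2) = 2
J (Maxine): max(3, 2, 94) = 94
Root (Minnie): min(61, 27, 94) = 27

27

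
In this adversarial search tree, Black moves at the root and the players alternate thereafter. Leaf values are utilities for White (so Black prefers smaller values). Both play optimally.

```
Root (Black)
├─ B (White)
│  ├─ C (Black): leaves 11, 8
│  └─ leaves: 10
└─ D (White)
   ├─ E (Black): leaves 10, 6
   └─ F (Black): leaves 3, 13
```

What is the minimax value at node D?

6

E: min(10, 6) = 6
F: min(3, 13) = 3
D: max(6, 3) = 6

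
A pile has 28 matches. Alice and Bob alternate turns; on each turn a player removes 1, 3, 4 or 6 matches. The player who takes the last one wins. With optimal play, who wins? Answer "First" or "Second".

Second

Compute winning (W) and losing (L) positions by backward induction:
i:   0  1  2  3  4  5  6  7  8  9 10 11 12 13 14 15 16 17 18 19 20 21 22 23 24 25 26 27 28
     L  W  L  W  W  W  W  L  W  L  W  W  W  W  L  W  L  W  W  W  W  L  W  L  W  W  W  W  L
Position 28 is L, so the second player wins.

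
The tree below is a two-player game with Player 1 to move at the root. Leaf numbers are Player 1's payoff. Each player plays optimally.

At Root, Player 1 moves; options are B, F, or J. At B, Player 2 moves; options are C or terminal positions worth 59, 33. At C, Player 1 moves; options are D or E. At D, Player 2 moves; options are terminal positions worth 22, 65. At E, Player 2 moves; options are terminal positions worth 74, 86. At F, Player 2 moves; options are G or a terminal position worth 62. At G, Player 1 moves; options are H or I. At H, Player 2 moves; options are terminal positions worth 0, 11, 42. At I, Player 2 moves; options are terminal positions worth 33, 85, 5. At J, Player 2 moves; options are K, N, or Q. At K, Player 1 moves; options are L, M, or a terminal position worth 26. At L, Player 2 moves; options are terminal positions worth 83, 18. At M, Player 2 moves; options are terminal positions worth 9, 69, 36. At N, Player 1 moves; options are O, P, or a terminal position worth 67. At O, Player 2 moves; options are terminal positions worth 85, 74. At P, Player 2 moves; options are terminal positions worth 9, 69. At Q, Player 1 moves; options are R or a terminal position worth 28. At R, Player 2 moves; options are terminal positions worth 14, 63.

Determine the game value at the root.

33

D (Player 2): min(22, 65) = 22
E (Player 2): min(74, 86) = 74
C (Player 1): max(22, 74) = 74
B (Player 2): min(74, 59, 33) = 33
H (Player 2): min(0, 11, 42) = 0
I (Player 2): min(33, 85, 5) = 5
G (Player 1): max(0, 5) = 5
F (Player 2): min(5, 62) = 5
L (Player 2): min(83, 18) = 18
M (Player 2): min(9, 69, 36) = 9
K (Player 1): max(18, 9, 26) = 26
O (Player 2): min(85, 74) = 74
P (Player 2): min(9, 69) = 9
N (Player 1): max(74, 9, 67) = 74
R (Player 2): min(14, 63) = 14
Q (Player 1): max(14, 28) = 28
J (Player 2): min(26, 74, 28) = 26
Root (Player 1): max(33, 5, 26) = 33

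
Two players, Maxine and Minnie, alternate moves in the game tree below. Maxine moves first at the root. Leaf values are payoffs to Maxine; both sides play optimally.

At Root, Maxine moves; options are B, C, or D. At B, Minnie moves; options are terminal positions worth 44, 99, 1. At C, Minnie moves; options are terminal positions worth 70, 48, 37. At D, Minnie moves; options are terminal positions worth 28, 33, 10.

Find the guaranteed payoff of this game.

37

B (Minnie): min(44, 99, 1) = 1
C (Minnie): min(70, 48, 37) = 37
D (Minnie): min(28, 33, 10) = 10
Root (Maxine): max(1, 37, 10) = 37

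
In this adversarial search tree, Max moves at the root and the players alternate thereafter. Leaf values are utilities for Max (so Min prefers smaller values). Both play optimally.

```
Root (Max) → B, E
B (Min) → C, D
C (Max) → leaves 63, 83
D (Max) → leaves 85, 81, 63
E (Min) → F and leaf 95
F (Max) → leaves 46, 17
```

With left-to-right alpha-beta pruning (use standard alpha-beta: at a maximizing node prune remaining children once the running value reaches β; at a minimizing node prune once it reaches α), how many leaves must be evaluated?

5

C [α=-∞,β=+∞]: v=83
D [α=-∞,β=83]: v=85 after child 1 ≥ β → β-cutoff, skip 2
B [α=-∞,β=+∞]: v=83
F [α=83,β=+∞]: v=46
E [α=83,β=+∞]: v=46 after child 1 ≤ α → α-cutoff, skip 1
Root [α=-∞,β=+∞]: v=83
Leaves evaluated: 5 of 8.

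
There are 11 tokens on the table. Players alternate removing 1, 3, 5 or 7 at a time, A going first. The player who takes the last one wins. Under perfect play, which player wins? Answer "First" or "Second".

First

Compute winning (W) and losing (L) positions by backward induction:
i:   0  1  2  3  4  5  6  7  8  9 10 11
     L  W  L  W  L  W  L  W  L  W  L  W
Position 11 is W, so the first player wins.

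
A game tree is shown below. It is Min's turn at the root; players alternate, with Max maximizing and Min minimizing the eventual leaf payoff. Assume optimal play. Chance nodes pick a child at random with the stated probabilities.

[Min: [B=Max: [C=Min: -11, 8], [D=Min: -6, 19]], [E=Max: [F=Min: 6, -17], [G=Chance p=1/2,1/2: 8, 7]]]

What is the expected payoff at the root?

C (Min): min(-11, 8) = -11
D (Min): min(-6, 19) = -6
B (Max): max(-11, -6) = -6
F (Min): min(6, -17) = -17
G (Chance): 1/2·8 + 1/2·7 = 7.5
E (Max): max(-17, 7.5) = 7.5
Root (Min): min(-6, 7.5) = -6

-6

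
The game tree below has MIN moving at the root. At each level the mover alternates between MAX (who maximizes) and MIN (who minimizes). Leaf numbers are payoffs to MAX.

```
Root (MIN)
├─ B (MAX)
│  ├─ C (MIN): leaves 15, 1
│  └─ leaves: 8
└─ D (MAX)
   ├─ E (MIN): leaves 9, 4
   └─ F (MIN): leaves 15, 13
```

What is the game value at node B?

8

C: min(15, 1) = 1
B: max(1, 8) = 8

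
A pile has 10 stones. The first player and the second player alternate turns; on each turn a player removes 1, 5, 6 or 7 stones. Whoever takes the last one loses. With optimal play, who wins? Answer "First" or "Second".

First

W/L table (W = player to move can force a win):
i:   0  1  2  3  4  5  6  7  8  9 10
     W  L  W  L  W  L  W  W  W  W  W
Position 10 is W, so the first player wins.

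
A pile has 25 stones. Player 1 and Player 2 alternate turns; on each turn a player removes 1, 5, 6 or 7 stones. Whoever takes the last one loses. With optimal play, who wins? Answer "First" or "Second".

Second

Compute winning (W) and losing (L) positions by backward induction:
i:   0  1  2  3  4  5  6  7  8  9 10 11 12 13 14 15 16 17 18 19 20 21 22 23 24 25
     W  L  W  L  W  L  W  W  W  W  W  W  W  L  W  L  W  L  W  W  W  W  W  W  W  L
Position 25 is L, so the second player wins.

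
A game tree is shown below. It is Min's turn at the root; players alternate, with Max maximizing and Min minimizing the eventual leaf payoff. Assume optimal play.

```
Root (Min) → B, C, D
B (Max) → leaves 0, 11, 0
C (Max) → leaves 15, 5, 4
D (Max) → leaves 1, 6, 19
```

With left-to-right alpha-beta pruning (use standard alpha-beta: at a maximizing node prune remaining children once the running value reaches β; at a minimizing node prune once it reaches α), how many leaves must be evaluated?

7

B [α=-∞,β=+∞]: v=11
C [α=-∞,β=11]: v=15 after child 1 ≥ β → β-cutoff, skip 2
D [α=-∞,β=11]: v=19
Root [α=-∞,β=+∞]: v=11
Leaves evaluated: 7 of 9.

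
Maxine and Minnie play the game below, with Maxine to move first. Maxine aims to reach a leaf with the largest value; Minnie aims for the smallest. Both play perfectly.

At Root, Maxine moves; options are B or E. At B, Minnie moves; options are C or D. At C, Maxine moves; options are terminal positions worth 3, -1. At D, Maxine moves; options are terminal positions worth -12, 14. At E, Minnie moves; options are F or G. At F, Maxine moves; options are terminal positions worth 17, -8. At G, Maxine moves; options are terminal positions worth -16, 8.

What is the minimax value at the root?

8

C (Maxine): max(3, -1) = 3
D (Maxine): max(-12, 14) = 14
B (Minnie): min(3, 14) = 3
F (Maxine): max(17, -8) = 17
G (Maxine): max(-16, 8) = 8
E (Minnie): min(17, 8) = 8
Root (Maxine): max(3, 8) = 8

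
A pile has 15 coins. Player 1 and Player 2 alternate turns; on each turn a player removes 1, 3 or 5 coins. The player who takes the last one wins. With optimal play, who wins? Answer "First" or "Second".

First

i:   0  1  2  3  4  5  6  7  8  9 10 11 12 13 14 15
     L  W  L  W  L  W  L  W  L  W  L  W  L  W  L  W
Position 15 is W, so the first player wins.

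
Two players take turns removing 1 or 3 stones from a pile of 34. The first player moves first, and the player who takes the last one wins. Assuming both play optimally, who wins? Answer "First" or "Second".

i:   0  1  2  3  4  5  6  7  8  9 10 11 12 13 14 15 16 17 18 19 20 21 22 23 24 25 26 27 28 29 30 31 32 33 34
     L  W  L  W  L  W  L  W  L  W  L  W  L  W  L  W  L  W  L  W  L  W  L  W  L  W  L  W  L  W  L  W  L  W  L
Position 34 is L, so the second player wins.

Second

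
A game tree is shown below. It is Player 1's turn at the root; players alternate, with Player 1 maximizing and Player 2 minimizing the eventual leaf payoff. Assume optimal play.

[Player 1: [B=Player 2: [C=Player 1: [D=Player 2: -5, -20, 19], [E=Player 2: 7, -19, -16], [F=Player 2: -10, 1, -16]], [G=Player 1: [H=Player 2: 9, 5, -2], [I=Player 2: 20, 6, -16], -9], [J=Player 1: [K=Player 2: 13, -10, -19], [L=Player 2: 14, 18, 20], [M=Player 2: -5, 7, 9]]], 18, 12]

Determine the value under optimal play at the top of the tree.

18

D (Player 2): min(-5, -20, 19) = -20
E (Player 2): min(7, -19, -16) = -19
F (Player 2): min(-10, 1, -16) = -16
C (Player 1): max(-20, -19, -16) = -16
H (Player 2): min(9, 5, -2) = -2
I (Player 2): min(20, 6, -16) = -16
G (Player 1): max(-2, -16, -9) = -2
K (Player 2): min(13, -10, -19) = -19
L (Player 2): min(14, 18, 20) = 14
M (Player 2): min(-5, 7, 9) = -5
J (Player 1): max(-19, 14, -5) = 14
B (Player 2): min(-16, -2, 14) = -16
Root (Player 1): max(-16, 18, 12) = 18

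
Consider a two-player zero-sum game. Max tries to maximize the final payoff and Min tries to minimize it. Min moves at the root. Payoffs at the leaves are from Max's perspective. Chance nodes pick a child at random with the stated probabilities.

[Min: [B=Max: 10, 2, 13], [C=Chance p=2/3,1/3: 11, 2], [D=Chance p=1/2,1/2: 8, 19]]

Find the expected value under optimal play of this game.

B (Max): max(10, 2, 13) = 13
C (Chance): 2/3·11 + 1/3·2 = 8
D (Chance): 1/2·8 + 1/2·19 = 13.5
Root (Min): min(13, 8, 13.5) = 8

8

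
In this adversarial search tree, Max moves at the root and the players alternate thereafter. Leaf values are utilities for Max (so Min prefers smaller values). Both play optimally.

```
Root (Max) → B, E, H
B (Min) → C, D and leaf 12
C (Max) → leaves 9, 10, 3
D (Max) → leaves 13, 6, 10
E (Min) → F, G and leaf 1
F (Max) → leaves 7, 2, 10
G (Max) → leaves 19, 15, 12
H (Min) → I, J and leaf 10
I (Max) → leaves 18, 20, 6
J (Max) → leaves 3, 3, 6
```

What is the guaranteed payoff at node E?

F: max(7, 2, 10) = 10
G: max(19, 15, 12) = 19
E: min(10, 19, 1) = 1

1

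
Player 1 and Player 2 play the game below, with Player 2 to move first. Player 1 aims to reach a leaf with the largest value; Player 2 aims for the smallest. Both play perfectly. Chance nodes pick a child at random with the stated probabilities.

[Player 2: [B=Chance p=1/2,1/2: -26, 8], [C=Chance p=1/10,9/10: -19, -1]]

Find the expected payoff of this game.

B (Chance): 1/2·-26 + 1/2·8 = -9
C (Chance): 1/10·-19 + 9/10·-1 = -2.8
Root (Player 2): min(-9, -2.8) = -9

-9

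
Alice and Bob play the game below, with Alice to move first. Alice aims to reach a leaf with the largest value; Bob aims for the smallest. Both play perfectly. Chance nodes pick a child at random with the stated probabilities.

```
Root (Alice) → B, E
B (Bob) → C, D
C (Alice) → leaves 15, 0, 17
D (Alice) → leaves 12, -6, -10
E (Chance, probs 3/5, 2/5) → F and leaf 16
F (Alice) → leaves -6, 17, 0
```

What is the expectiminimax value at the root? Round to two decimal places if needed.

16.6

C (Alice): max(15, 0, 17) = 17
D (Alice): max(12, -6, -10) = 12
B (Bob): min(17, 12) = 12
F (Alice): max(-6, 17, 0) = 17
E (Chance): 3/5·17 + 2/5·16 = 16.6
Root (Alice): max(12, 16.6) = 16.6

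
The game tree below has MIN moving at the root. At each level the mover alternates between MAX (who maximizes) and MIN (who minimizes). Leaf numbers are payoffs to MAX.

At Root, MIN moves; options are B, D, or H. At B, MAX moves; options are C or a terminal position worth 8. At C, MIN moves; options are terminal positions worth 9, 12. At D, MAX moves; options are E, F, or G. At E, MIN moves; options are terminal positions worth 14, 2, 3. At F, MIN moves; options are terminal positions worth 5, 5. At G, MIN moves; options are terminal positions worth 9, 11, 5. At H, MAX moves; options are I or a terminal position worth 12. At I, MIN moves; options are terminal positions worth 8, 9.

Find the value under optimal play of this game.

5

C (MIN): min(9, 12) = 9
B (MAX): max(9, 8) = 9
E (MIN): min(14, 2, 3) = 2
F (MIN): min(5, 5) = 5
G (MIN): min(9, 11, 5) = 5
D (MAX): max(2, 5, 5) = 5
I (MIN): min(8, 9) = 8
H (MAX): max(8, 12) = 12
Root (MIN): min(9, 5, 12) = 5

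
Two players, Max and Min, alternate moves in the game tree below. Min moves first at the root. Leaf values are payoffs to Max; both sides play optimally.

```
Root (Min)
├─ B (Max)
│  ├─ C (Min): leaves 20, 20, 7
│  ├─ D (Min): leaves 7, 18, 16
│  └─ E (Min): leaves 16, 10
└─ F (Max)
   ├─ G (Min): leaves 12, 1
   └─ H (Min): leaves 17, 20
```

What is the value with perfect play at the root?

10

C (Min): min(20, 20, 7) = 7
D (Min): min(7, 18, 16) = 7
E (Min): min(16, 10) = 10
B (Max): max(7, 7, 10) = 10
G (Min): min(12, 1) = 1
H (Min): min(17, 20) = 17
F (Max): max(1, 17) = 17
Root (Min): min(10, 17) = 10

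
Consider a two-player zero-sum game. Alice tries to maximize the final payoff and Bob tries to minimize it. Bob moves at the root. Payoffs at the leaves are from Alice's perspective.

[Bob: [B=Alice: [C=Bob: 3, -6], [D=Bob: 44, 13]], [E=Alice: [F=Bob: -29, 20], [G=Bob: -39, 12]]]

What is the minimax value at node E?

F: min(-29, 20) = -29
G: min(-39, 12) = -39
E: max(-29, -39) = -29

-29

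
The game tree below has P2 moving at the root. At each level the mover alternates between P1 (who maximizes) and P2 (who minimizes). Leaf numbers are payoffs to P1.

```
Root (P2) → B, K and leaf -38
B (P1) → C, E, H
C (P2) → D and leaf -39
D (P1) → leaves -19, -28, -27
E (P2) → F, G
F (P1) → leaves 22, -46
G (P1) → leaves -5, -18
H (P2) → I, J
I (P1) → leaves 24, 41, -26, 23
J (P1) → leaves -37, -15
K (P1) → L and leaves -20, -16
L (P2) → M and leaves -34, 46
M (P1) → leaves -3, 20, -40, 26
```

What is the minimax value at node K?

-16

M: max(-3, 20, -40, 26) = 26
L: min(26, -34, 46) = -34
K: max(-34, -20, -16) = -16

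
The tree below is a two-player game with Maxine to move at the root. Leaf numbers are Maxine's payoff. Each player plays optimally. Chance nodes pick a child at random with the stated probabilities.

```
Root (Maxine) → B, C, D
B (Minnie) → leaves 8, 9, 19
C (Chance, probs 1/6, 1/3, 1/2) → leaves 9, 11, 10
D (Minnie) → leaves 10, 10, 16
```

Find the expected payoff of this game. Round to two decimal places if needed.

10.17

B (Minnie): min(8, 9, 19) = 8
C (Chance): 1/6·9 + 1/3·11 + 1/2·10 = 10.17
D (Minnie): min(10, 10, 16) = 10
Root (Maxine): max(8, 10.17, 10) = 10.17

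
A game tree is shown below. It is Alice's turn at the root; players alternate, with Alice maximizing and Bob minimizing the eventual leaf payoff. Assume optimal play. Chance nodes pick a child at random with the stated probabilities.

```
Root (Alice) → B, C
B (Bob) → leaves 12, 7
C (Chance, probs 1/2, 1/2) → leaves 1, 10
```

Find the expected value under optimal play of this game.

7

B (Bob): min(12, 7) = 7
C (Chance): 1/2·1 + 1/2·10 = 5.5
Root (Alice): max(7, 5.5) = 7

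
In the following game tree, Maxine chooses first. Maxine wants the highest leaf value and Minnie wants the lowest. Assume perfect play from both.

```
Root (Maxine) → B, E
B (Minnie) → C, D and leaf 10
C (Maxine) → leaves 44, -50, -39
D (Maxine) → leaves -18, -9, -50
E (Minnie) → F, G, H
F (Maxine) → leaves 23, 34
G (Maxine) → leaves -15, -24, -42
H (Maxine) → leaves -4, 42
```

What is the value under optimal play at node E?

F: max(23, 34) = 34
G: max(-15, -24, -42) = -15
H: max(-4, 42) = 42
E: min(34, -15, 42) = -15

-15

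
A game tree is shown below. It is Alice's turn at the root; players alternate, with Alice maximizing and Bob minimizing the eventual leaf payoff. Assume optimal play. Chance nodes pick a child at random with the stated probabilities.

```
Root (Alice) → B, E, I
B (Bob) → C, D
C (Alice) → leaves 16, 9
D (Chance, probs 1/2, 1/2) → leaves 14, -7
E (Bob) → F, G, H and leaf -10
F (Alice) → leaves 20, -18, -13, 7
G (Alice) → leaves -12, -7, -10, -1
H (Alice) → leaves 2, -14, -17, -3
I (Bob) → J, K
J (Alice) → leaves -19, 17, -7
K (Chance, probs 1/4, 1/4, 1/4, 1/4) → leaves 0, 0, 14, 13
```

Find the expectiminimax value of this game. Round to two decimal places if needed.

6.75

C (Alice): max(16, 9) = 16
D (Chance): 1/2·14 + 1/2·-7 = 3.5
B (Bob): min(16, 3.5) = 3.5
F (Alice): max(20, -18, -13, 7) = 20
G (Alice): max(-12, -7, -10, -1) = -1
H (Alice): max(2, -14, -17, -3) = 2
E (Bob): min(20, -1, 2, -10) = -10
J (Alice): max(-19, 17, -7) = 17
K (Chance): 1/4·0 + 1/4·0 + 1/4·14 + 1/4·13 = 6.75
I (Bob): min(17, 6.75) = 6.75
Root (Alice): max(3.5, -10, 6.75) = 6.75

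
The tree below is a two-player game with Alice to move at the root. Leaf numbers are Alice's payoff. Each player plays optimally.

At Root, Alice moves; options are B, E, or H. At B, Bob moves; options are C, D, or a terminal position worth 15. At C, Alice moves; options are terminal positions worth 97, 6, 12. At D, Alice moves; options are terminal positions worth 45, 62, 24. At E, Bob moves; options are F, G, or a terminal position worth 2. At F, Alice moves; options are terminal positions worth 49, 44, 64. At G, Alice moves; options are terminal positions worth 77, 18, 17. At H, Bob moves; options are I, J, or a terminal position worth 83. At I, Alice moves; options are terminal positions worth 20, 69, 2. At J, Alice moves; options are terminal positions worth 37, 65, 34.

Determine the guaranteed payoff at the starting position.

C (Alice): max(97, 6, 12) = 97
D (Alice): max(45, 62, 24) = 62
B (Bob): min(97, 62, 15) = 15
F (Alice): max(49, 44, 64) = 64
G (Alice): max(77, 18, 17) = 77
E (Bob): min(64, 77, 2) = 2
I (Alice): max(20, 69, 2) = 69
J (Alice): max(37, 65, 34) = 65
H (Bob): min(69, 65, 83) = 65
Root (Alice): max(15, 2, 65) = 65

65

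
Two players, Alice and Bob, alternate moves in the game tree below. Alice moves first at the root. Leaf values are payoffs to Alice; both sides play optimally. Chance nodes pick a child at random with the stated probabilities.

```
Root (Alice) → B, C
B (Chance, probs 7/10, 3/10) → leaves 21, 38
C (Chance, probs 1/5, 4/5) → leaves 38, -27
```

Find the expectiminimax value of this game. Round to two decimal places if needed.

B (Chance): 7/10·21 + 3/10·38 = 26.1
C (Chance): 1/5·38 + 4/5·-27 = -14
Root (Alice): max(26.1, -14) = 26.1

26.1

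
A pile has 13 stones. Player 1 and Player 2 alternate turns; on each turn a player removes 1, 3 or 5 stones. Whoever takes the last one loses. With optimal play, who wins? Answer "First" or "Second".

Positions where the player to move wins (W) vs loses (L):
i:   0  1  2  3  4  5  6  7  8  9 10 11 12 13
     W  L  W  L  W  L  W  L  W  L  W  L  W  L
Position 13 is L, so the second player wins.

Second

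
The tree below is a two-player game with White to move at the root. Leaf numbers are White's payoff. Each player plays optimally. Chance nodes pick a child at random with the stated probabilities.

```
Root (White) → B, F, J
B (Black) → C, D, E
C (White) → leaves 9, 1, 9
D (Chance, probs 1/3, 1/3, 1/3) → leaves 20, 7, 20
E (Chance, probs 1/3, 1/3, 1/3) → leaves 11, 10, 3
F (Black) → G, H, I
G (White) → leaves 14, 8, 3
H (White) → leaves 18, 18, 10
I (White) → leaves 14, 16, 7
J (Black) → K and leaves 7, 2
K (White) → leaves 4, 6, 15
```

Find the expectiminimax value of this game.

14

C (White): max(9, 1, 9) = 9
D (Chance): 1/3·20 + 1/3·7 + 1/3·20 = 15.67
E (Chance): 1/3·11 + 1/3·10 + 1/3·3 = 8
B (Black): min(9, 15.67, 8) = 8
G (White): max(14, 8, 3) = 14
H (White): max(18, 18, 10) = 18
I (White): max(14, 16, 7) = 16
F (Black): min(14, 18, 16) = 14
K (White): max(4, 6, 15) = 15
J (Black): min(15, 7, 2) = 2
Root (White): max(8, 14, 2) = 14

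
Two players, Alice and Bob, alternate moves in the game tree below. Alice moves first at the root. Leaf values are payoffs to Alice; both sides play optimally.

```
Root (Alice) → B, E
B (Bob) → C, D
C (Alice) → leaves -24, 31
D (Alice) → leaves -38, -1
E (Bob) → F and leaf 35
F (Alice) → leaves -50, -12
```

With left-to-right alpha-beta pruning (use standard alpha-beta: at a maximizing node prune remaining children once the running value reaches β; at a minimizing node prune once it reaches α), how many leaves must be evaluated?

C [α=-∞,β=+∞]: v=31
D [α=-∞,β=31]: v=-1
B [α=-∞,β=+∞]: v=-1
F [α=-1,β=+∞]: v=-12
E [α=-1,β=+∞]: v=-12 after child 1 ≤ α → α-cutoff, skip 1
Root [α=-∞,β=+∞]: v=-1
Leaves evaluated: 6 of 7.

6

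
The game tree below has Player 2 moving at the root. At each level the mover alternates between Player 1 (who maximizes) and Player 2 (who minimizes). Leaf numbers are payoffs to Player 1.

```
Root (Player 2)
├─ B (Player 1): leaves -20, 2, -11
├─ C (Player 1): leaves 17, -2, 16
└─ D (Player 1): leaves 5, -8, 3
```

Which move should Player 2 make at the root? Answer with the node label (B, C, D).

B

B (Player 1): max(-20, 2, -11) = 2
C (Player 1): max(17, -2, 16) = 17
D (Player 1): max(5, -8, 3) = 5
Root (Player 2): min(2, 17, 5) = 2
Player 2 picks the child with the lowest value: B (value 2).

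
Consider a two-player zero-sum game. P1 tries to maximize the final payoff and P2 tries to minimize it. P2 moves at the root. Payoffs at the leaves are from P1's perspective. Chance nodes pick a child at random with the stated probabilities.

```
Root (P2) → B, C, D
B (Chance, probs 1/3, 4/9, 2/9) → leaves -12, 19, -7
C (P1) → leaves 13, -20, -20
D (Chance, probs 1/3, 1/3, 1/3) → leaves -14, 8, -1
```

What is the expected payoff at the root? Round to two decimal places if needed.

B (Chance): 1/3·-12 + 4/9·19 + 2/9·-7 = 2.89
C (P1): max(13, -20, -20) = 13
D (Chance): 1/3·-14 + 1/3·8 + 1/3·-1 = -2.33
Root (P2): min(2.89, 13, -2.33) = -2.33

-2.33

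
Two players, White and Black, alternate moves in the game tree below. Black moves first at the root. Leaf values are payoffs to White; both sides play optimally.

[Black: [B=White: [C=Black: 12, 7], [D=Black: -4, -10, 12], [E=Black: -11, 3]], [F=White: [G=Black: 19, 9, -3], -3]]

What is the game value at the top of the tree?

C (Black): min(12, 7) = 7
D (Black): min(-4, -10, 12) = -10
E (Black): min(-11, 3) = -11
B (White): max(7, -10, -11) = 7
G (Black): min(19, 9, -3) = -3
F (White): max(-3, -3) = -3
Root (Black): min(7, -3) = -3

-3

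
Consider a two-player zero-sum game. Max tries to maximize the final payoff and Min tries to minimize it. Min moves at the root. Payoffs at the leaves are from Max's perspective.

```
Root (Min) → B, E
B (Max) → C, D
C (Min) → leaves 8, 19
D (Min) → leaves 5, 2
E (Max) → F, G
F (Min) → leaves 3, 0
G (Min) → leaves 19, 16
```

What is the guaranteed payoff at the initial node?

C (Min): min(8, 19) = 8
D (Min): min(5, 2) = 2
B (Max): max(8, 2) = 8
F (Min): min(3, 0) = 0
G (Min): min(19, 16) = 16
E (Max): max(0, 16) = 16
Root (Min): min(8, 16) = 8

8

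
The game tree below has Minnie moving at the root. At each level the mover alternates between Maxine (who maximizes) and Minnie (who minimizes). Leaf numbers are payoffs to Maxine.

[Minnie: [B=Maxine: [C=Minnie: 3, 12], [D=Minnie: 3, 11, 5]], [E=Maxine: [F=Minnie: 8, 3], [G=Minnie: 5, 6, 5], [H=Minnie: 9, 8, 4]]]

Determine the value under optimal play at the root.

3

C (Minnie): min(3, 12) = 3
D (Minnie): min(3, 11, 5) = 3
B (Maxine): max(3, 3) = 3
F (Minnie): min(8, 3) = 3
G (Minnie): min(5, 6, 5) = 5
H (Minnie): min(9, 8, 4) = 4
E (Maxine): max(3, 5, 4) = 5
Root (Minnie): min(3, 5) = 3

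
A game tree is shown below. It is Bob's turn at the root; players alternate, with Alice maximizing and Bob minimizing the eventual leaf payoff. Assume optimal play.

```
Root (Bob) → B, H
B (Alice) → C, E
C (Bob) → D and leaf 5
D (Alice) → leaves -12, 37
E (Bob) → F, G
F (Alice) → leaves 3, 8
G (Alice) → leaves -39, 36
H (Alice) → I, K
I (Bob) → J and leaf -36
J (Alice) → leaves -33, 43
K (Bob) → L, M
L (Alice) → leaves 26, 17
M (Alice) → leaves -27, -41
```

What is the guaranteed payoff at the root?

D (Alice): max(-12, 37) = 37
C (Bob): min(37, 5) = 5
F (Alice): max(3, 8) = 8
G (Alice): max(-39, 36) = 36
E (Bob): min(8, 36) = 8
B (Alice): max(5, 8) = 8
J (Alice): max(-33, 43) = 43
I (Bob): min(43, -36) = -36
L (Alice): max(26, 17) = 26
M (Alice): max(-27, -41) = -27
K (Bob): min(26, -27) = -27
H (Alice): max(-36, -27) = -27
Root (Bob): min(8, -27) = -27

-27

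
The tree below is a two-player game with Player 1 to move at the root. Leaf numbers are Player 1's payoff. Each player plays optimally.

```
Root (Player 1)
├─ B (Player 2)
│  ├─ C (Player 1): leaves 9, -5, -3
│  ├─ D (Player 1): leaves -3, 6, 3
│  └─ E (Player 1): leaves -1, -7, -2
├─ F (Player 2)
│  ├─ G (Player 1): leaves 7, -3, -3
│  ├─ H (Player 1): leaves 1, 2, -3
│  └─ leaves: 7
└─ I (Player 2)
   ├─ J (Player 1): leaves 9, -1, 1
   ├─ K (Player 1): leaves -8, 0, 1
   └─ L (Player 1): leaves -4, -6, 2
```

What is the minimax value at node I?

J: max(9, -1, 1) = 9
K: max(-8, 0, 1) = 1
L: max(-4, -6, 2) = 2
I: min(9, 1, 2) = 1

1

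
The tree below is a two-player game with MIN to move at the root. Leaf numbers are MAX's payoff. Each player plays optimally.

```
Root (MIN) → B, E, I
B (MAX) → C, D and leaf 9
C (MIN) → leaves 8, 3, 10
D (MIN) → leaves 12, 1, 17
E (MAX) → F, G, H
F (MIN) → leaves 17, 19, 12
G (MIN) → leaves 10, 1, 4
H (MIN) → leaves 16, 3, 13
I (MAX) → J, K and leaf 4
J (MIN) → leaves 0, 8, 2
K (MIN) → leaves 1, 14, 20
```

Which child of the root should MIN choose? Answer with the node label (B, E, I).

I

C (MIN): min(8, 3, 10) = 3
D (MIN): min(12, 1, 17) = 1
B (MAX): max(3, 1, 9) = 9
F (MIN): min(17, 19, 12) = 12
G (MIN): min(10, 1, 4) = 1
H (MIN): min(16, 3, 13) = 3
E (MAX): max(12, 1, 3) = 12
J (MIN): min(0, 8, 2) = 0
K (MIN): min(1, 14, 20) = 1
I (MAX): max(0, 1, 4) = 4
Root (MIN): min(9, 12, 4) = 4
MIN picks the child with the lowest value: I (value 4).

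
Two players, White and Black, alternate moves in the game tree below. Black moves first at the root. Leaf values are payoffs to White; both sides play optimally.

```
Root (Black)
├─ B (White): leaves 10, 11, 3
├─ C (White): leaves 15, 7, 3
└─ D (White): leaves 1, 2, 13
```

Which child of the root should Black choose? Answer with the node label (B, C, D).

B (White): max(10, 11, 3) = 11
C (White): max(15, 7, 3) = 15
D (White): max(1, 2, 13) = 13
Root (Black): min(11, 15, 13) = 11
Black picks the child with the lowest value: B (value 11).

B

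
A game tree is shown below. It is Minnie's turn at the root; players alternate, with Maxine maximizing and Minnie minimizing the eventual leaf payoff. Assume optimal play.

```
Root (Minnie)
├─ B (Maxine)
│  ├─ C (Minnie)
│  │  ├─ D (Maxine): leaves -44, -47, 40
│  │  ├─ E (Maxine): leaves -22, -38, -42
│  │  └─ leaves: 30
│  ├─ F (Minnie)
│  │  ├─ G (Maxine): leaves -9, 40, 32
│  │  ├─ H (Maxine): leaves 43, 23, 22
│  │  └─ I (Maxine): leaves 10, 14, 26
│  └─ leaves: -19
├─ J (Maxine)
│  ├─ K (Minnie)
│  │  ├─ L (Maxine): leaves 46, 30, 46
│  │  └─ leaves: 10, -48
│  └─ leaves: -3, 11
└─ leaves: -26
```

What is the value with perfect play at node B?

D: max(-44, -47, 40) = 40
E: max(-22, -38, -42) = -22
C: min(40, -22, 30) = -22
G: max(-9, 40, 32) = 40
H: max(43, 23, 22) = 43
I: max(10, 14, 26) = 26
F: min(40, 43, 26) = 26
B: max(-22, 26, -19) = 26

26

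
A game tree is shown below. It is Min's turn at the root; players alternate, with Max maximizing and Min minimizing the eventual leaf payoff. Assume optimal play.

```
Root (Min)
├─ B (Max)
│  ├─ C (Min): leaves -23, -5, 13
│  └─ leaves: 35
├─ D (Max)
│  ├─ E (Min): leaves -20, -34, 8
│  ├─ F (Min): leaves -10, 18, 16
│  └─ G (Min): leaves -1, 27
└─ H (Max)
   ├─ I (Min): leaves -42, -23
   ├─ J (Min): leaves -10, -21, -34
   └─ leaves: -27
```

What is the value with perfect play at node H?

I: min(-42, -23) = -42
J: min(-10, -21, -34) = -34
H: max(-42, -34, -27) = -27

-27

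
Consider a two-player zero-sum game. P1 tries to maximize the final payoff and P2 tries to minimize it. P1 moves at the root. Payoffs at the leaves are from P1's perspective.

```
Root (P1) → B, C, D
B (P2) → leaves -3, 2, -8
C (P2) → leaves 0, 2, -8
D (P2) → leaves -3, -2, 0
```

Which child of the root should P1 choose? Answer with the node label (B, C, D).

B (P2): min(-3, 2, -8) = -8
C (P2): min(0, 2, -8) = -8
D (P2): min(-3, -2, 0) = -3
Root (P1): max(-8, -8, -3) = -3
P1 picks the child with the highest value: D (value -3).

D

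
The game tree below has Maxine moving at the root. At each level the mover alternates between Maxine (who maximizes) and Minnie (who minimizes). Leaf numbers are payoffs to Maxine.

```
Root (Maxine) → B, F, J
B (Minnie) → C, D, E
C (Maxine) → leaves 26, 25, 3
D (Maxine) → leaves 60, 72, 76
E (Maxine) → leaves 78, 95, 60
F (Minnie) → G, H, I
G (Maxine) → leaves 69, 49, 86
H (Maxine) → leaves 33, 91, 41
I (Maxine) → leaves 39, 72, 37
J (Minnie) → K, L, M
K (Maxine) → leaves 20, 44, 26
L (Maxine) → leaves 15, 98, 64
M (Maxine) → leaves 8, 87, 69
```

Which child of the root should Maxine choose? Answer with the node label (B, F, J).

F

C (Maxine): max(26, 25, 3) = 26
D (Maxine): max(60, 72, 76) = 76
E (Maxine): max(78, 95, 60) = 95
B (Minnie): min(26, 76, 95) = 26
G (Maxine): max(69, 49, 86) = 86
H (Maxine): max(33, 91, 41) = 91
I (Maxine): max(39, 72, 37) = 72
F (Minnie): min(86, 91, 72) = 72
K (Maxine): max(20, 44, 26) = 44
L (Maxine): max(15, 98, 64) = 98
M (Maxine): max(8, 87, 69) = 87
J (Minnie): min(44, 98, 87) = 44
Root (Maxine): max(26, 72, 44) = 72
Maxine picks the child with the highest value: F (value 72).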